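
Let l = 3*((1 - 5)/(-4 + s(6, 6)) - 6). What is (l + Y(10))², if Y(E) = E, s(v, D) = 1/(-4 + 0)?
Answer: 7744/289 ≈ 26.796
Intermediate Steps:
s(v, D) = -¼ (s(v, D) = 1/(-4) = -¼)
l = -258/17 (l = 3*((1 - 5)/(-4 - ¼) - 6) = 3*(-4/(-17/4) - 6) = 3*(-4*(-4/17) - 6) = 3*(16/17 - 6) = 3*(-86/17) = -258/17 ≈ -15.176)
(l + Y(10))² = (-258/17 + 10)² = (-88/17)² = 7744/289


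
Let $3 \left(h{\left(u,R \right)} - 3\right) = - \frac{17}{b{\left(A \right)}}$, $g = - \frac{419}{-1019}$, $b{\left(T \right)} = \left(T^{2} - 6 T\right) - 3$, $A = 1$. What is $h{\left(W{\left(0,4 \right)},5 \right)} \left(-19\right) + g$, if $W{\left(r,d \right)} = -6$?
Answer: $- \frac{1713073}{24456} \approx -70.047$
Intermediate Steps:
$b{\left(T \right)} = -3 + T^{2} - 6 T$
$g = \frac{419}{1019}$ ($g = \left(-419\right) \left(- \frac{1}{1019}\right) = \frac{419}{1019} \approx 0.41119$)
$h{\left(u,R \right)} = \frac{89}{24}$ ($h{\left(u,R \right)} = 3 + \frac{\left(-17\right) \frac{1}{-3 + 1^{2} - 6}}{3} = 3 + \frac{\left(-17\right) \frac{1}{-3 + 1 - 6}}{3} = 3 + \frac{\left(-17\right) \frac{1}{-8}}{3} = 3 + \frac{\left(-17\right) \left(- \frac{1}{8}\right)}{3} = 3 + \frac{1}{3} \cdot \frac{17}{8} = 3 + \frac{17}{24} = \frac{89}{24}$)
$h{\left(W{\left(0,4 \right)},5 \right)} \left(-19\right) + g = \frac{89}{24} \left(-19\right) + \frac{419}{1019} = - \frac{1691}{24} + \frac{419}{1019} = - \frac{1713073}{24456}$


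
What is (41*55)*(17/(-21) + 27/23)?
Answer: 396880/483 ≈ 821.70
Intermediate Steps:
(41*55)*(17/(-21) + 27/23) = 2255*(17*(-1/21) + 27*(1/23)) = 2255*(-17/21 + 27/23) = 2255*(176/483) = 396880/483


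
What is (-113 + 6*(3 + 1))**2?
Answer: 7921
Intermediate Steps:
(-113 + 6*(3 + 1))**2 = (-113 + 6*4)**2 = (-113 + 24)**2 = (-89)**2 = 7921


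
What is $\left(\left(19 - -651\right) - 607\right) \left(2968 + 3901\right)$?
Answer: $432747$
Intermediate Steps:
$\left(\left(19 - -651\right) - 607\right) \left(2968 + 3901\right) = \left(\left(19 + 651\right) - 607\right) 6869 = \left(670 - 607\right) 6869 = 63 \cdot 6869 = 432747$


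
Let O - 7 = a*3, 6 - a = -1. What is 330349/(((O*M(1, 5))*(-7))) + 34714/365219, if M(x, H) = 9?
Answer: -120588495935/644246316 ≈ -187.18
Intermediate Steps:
a = 7 (a = 6 - 1*(-1) = 6 + 1 = 7)
O = 28 (O = 7 + 7*3 = 7 + 21 = 28)
330349/(((O*M(1, 5))*(-7))) + 34714/365219 = 330349/(((28*9)*(-7))) + 34714/365219 = 330349/((252*(-7))) + 34714*(1/365219) = 330349/(-1764) + 34714/365219 = 330349*(-1/1764) + 34714/365219 = -330349/1764 + 34714/365219 = -120588495935/644246316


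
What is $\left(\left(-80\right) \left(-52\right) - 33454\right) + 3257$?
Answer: $-26037$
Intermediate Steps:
$\left(\left(-80\right) \left(-52\right) - 33454\right) + 3257 = \left(4160 - 33454\right) + 3257 = -29294 + 3257 = -26037$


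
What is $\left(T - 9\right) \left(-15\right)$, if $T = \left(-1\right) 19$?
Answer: $420$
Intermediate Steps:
$T = -19$
$\left(T - 9\right) \left(-15\right) = \left(-19 - 9\right) \left(-15\right) = \left(-28\right) \left(-15\right) = 420$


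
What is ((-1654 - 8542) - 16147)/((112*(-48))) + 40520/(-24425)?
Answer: 28372817/8753920 ≈ 3.2412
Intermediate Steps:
((-1654 - 8542) - 16147)/((112*(-48))) + 40520/(-24425) = (-10196 - 16147)/(-5376) + 40520*(-1/24425) = -26343*(-1/5376) - 8104/4885 = 8781/1792 - 8104/4885 = 28372817/8753920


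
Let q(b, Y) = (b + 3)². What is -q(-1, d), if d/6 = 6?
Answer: -4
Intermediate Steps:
d = 36 (d = 6*6 = 36)
q(b, Y) = (3 + b)²
-q(-1, d) = -(3 - 1)² = -1*2² = -1*4 = -4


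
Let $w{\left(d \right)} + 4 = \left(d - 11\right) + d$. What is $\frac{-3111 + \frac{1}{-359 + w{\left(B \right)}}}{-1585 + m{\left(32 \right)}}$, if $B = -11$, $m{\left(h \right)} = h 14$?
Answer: $\frac{1231957}{450252} \approx 2.7361$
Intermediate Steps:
$m{\left(h \right)} = 14 h$
$w{\left(d \right)} = -15 + 2 d$ ($w{\left(d \right)} = -4 + \left(\left(d - 11\right) + d\right) = -4 + \left(\left(-11 + d\right) + d\right) = -4 + \left(-11 + 2 d\right) = -15 + 2 d$)
$\frac{-3111 + \frac{1}{-359 + w{\left(B \right)}}}{-1585 + m{\left(32 \right)}} = \frac{-3111 + \frac{1}{-359 + \left(-15 + 2 \left(-11\right)\right)}}{-1585 + 14 \cdot 32} = \frac{-3111 + \frac{1}{-359 - 37}}{-1585 + 448} = \frac{-3111 + \frac{1}{-359 - 37}}{-1137} = \left(-3111 + \frac{1}{-396}\right) \left(- \frac{1}{1137}\right) = \left(-3111 - \frac{1}{396}\right) \left(- \frac{1}{1137}\right) = \left(- \frac{1231957}{396}\right) \left(- \frac{1}{1137}\right) = \frac{1231957}{450252}$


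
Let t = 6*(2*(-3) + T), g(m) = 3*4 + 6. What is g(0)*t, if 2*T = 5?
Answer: -378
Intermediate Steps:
T = 5/2 (T = (½)*5 = 5/2 ≈ 2.5000)
g(m) = 18 (g(m) = 12 + 6 = 18)
t = -21 (t = 6*(2*(-3) + 5/2) = 6*(-6 + 5/2) = 6*(-7/2) = -21)
g(0)*t = 18*(-21) = -378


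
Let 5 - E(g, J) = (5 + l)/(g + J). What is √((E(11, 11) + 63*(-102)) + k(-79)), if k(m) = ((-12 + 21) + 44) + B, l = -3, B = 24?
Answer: I*√767635/11 ≈ 79.65*I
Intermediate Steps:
E(g, J) = 5 - 2/(J + g) (E(g, J) = 5 - (5 - 3)/(g + J) = 5 - 2/(J + g))
k(m) = 77 (k(m) = ((-12 + 21) + 44) + 24 = (9 + 44) + 24 = 53 + 24 = 77)
√((E(11, 11) + 63*(-102)) + k(-79)) = √(((-2 + 5*11 + 5*11)/(11 + 11) + 63*(-102)) + 77) = √(((-2 + 55 + 55)/22 - 6426) + 77) = √(((1/22)*108 - 6426) + 77) = √((54/11 - 6426) + 77) = √(-70632/11 + 77) = √(-69785/11) = I*√767635/11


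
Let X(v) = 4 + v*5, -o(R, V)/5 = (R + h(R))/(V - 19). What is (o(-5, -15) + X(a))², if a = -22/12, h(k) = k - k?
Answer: 90601/2601 ≈ 34.833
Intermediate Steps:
h(k) = 0
a = -11/6 (a = -22*1/12 = -11/6 ≈ -1.8333)
o(R, V) = -5*R/(-19 + V) (o(R, V) = -5*(R + 0)/(V - 19) = -5*R/(-19 + V))
X(v) = 4 + 5*v
(o(-5, -15) + X(a))² = (-5*(-5)/(-19 - 15) + (4 + 5*(-11/6)))² = (-5*(-5)/(-34) + (4 - 55/6))² = (-5*(-5)*(-1/34) - 31/6)² = (-25/34 - 31/6)² = (-301/51)² = 90601/2601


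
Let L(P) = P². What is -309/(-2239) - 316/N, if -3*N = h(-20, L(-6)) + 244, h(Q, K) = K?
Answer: 552273/156730 ≈ 3.5237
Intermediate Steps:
N = -280/3 (N = -((-6)² + 244)/3 = -(36 + 244)/3 = -⅓*280 = -280/3 ≈ -93.333)
-309/(-2239) - 316/N = -309/(-2239) - 316/(-280/3) = -309*(-1/2239) - 316*(-3/280) = 309/2239 + 237/70 = 552273/156730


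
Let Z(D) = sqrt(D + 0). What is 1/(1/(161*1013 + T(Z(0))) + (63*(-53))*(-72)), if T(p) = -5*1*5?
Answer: 163068/39202851745 ≈ 4.1596e-6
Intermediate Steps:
Z(D) = sqrt(D)
T(p) = -25 (T(p) = -5*5 = -25)
1/(1/(161*1013 + T(Z(0))) + (63*(-53))*(-72)) = 1/(1/(161*1013 - 25) + (63*(-53))*(-72)) = 1/(1/(163093 - 25) - 3339*(-72)) = 1/(1/163068 + 240408) = 1/(39202851745/163068) = 163068/39202851745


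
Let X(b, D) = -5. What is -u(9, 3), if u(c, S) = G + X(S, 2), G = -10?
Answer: 15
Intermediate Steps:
u(c, S) = -15 (u(c, S) = -10 - 5 = -15)
-u(9, 3) = -1*(-15) = 15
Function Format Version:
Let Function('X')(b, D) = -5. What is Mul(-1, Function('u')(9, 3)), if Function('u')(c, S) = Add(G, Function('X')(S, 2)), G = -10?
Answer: 15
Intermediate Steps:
Function('u')(c, S) = -15 (Function('u')(c, S) = Add(-10, -5) = -15)
Mul(-1, Function('u')(9, 3)) = Mul(-1, -15) = 15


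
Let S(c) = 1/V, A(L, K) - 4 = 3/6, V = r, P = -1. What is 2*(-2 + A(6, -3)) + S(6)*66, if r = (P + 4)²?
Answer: 37/3 ≈ 12.333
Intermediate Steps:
r = 9 (r = (-1 + 4)² = 3² = 9)
V = 9
A(L, K) = 9/2 (A(L, K) = 4 + 3/6 = 4 + 3*(⅙) = 4 + ½ = 9/2)
S(c) = ⅑ (S(c) = 1/9 = ⅑)
2*(-2 + A(6, -3)) + S(6)*66 = 2*(-2 + 9/2) + (⅑)*66 = 2*(5/2) + 22/3 = 5 + 22/3 = 37/3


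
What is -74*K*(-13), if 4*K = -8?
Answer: -1924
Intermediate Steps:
K = -2 (K = (¼)*(-8) = -2)
-74*K*(-13) = -74*(-2)*(-13) = 148*(-13) = -1924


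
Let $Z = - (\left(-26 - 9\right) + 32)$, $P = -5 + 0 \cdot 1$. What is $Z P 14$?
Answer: $-210$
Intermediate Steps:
$P = -5$ ($P = -5 + 0 = -5$)
$Z = 3$ ($Z = - (-35 + 32) = \left(-1\right) \left(-3\right) = 3$)
$Z P 14 = 3 \left(-5\right) 14 = \left(-15\right) 14 = -210$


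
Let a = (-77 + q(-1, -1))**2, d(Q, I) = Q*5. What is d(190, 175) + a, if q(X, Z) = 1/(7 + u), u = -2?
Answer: 171206/25 ≈ 6848.2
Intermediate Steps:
d(Q, I) = 5*Q
q(X, Z) = 1/5 (q(X, Z) = 1/(7 - 2) = 1/5)
a = 147456/25 (a = (-77 + 1/5)**2 = (-384/5)**2 = 147456/25 ≈ 5898.2)
d(190, 175) + a = 5*190 + 147456/25 = 950 + 147456/25 = 171206/25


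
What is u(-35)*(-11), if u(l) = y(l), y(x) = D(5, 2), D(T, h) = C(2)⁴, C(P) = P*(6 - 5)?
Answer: -176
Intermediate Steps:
C(P) = P (C(P) = P*1 = P)
D(T, h) = 16 (D(T, h) = 2⁴ = 16)
y(x) = 16
u(l) = 16
u(-35)*(-11) = 16*(-11) = -176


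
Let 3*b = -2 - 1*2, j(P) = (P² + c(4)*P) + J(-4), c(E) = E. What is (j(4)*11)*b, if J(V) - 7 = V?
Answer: -1540/3 ≈ -513.33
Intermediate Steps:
J(V) = 7 + V
j(P) = 3 + P² + 4*P (j(P) = (P² + 4*P) + (7 - 4) = (P² + 4*P) + 3 = 3 + P² + 4*P)
b = -4/3 (b = (-2 - 1*2)/3 = (-2 - 2)/3 = (⅓)*(-4) = -4/3 ≈ -1.3333)
(j(4)*11)*b = ((3 + 4² + 4*4)*11)*(-4/3) = ((3 + 16 + 16)*11)*(-4/3) = (35*11)*(-4/3) = 385*(-4/3) = -1540/3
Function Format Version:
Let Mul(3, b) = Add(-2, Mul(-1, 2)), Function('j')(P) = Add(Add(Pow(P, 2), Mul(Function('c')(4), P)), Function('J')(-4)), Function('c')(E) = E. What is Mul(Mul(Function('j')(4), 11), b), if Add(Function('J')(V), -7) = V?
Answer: Rational(-1540, 3) ≈ -513.33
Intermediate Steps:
Function('J')(V) = Add(7, V)
Function('j')(P) = Add(3, Pow(P, 2), Mul(4, P)) (Function('j')(P) = Add(Add(Pow(P, 2), Mul(4, P)), Add(7, -4)) = Add(Add(Pow(P, 2), Mul(4, P)), 3) = Add(3, Pow(P, 2), Mul(4, P)))
b = Rational(-4, 3) (b = Mul(Rational(1, 3), Add(-2, Mul(-1, 2))) = Mul(Rational(1, 3), Add(-2, -2)) = Mul(Rational(1, 3), -4) = Rational(-4, 3) ≈ -1.3333)
Mul(Mul(Function('j')(4), 11), b) = Mul(Mul(Add(3, Pow(4, 2), Mul(4, 4)), 11), Rational(-4, 3)) = Mul(Mul(Add(3, 16, 16), 11), Rational(-4, 3)) = Mul(Mul(35, 11), Rational(-4, 3)) = Mul(385, Rational(-4, 3)) = Rational(-1540, 3)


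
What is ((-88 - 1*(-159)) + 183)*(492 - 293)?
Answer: 50546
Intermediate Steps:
((-88 - 1*(-159)) + 183)*(492 - 293) = ((-88 + 159) + 183)*199 = (71 + 183)*199 = 254*199 = 50546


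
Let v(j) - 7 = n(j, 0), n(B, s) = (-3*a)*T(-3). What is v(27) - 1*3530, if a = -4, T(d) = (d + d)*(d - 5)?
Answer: -2947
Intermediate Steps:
T(d) = 2*d*(-5 + d) (T(d) = (2*d)*(-5 + d) = 2*d*(-5 + d))
n(B, s) = 576 (n(B, s) = (-3*(-4))*(2*(-3)*(-5 - 3)) = 12*(2*(-3)*(-8)) = 12*48 = 576)
v(j) = 583 (v(j) = 7 + 576 = 583)
v(27) - 1*3530 = 583 - 1*3530 = 583 - 3530 = -2947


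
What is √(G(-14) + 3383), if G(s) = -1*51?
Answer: 14*√17 ≈ 57.724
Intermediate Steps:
G(s) = -51
√(G(-14) + 3383) = √(-51 + 3383) = √3332 = 14*√17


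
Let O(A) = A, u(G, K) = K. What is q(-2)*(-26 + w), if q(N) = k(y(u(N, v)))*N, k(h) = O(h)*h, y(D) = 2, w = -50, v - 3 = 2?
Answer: 608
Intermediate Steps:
v = 5 (v = 3 + 2 = 5)
k(h) = h² (k(h) = h*h = h²)
q(N) = 4*N (q(N) = 2²*N = 4*N)
q(-2)*(-26 + w) = (4*(-2))*(-26 - 50) = -8*(-76) = 608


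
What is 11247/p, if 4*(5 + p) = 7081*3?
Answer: 44988/21223 ≈ 2.1198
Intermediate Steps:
p = 21223/4 (p = -5 + (7081*3)/4 = -5 + (¼)*21243 = -5 + 21243/4 = 21223/4 ≈ 5305.8)
11247/p = 11247/(21223/4) = 11247*(4/21223) = 44988/21223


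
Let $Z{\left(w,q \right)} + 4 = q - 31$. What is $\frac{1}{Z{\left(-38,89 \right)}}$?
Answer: $\frac{1}{54} \approx 0.018519$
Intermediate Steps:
$Z{\left(w,q \right)} = -35 + q$ ($Z{\left(w,q \right)} = -4 + \left(q - 31\right) = -4 + \left(-31 + q\right) = -35 + q$)
$\frac{1}{Z{\left(-38,89 \right)}} = \frac{1}{-35 + 89} = \frac{1}{54}$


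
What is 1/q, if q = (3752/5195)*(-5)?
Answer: -1039/3752 ≈ -0.27692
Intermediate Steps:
q = -3752/1039 (q = (3752*(1/5195))*(-5) = (3752/5195)*(-5) = -3752/1039 ≈ -3.6112)
1/q = 1/(-3752/1039) = -1039/3752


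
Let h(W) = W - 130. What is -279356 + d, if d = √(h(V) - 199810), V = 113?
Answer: -279356 + 9*I*√2467 ≈ -2.7936e+5 + 447.02*I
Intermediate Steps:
h(W) = -130 + W
d = 9*I*√2467 (d = √((-130 + 113) - 199810) = √(-17 - 199810) = √(-199827) = 9*I*√2467 ≈ 447.02*I)
-279356 + d = -279356 + 9*I*√2467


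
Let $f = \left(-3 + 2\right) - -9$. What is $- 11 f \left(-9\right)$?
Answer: $792$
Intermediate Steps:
$f = 8$ ($f = -1 + 9 = 8$)
$- 11 f \left(-9\right) = \left(-11\right) 8 \left(-9\right) = \left(-88\right) \left(-9\right) = 792$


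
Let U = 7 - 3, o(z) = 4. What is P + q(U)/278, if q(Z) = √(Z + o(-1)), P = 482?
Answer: 482 + √2/139 ≈ 482.01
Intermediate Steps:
U = 4
q(Z) = √(4 + Z) (q(Z) = √(Z + 4) = √(4 + Z))
P + q(U)/278 = 482 + √(4 + 4)/278 = 482 + √8*(1/278) = 482 + (2*√2)*(1/278) = 482 + √2/139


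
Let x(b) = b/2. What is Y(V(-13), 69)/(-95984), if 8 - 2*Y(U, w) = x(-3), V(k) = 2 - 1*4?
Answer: -19/383936 ≈ -4.9487e-5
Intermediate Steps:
V(k) = -2 (V(k) = 2 - 4 = -2)
x(b) = b/2 (x(b) = b*(½) = b/2)
Y(U, w) = 19/4 (Y(U, w) = 4 - (-3)/4 = 4 - ½*(-3/2) = 4 + ¾ = 19/4)
Y(V(-13), 69)/(-95984) = (19/4)/(-95984) = (19/4)*(-1/95984) = -19/383936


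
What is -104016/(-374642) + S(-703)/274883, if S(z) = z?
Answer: 14164428401/51491358443 ≈ 0.27508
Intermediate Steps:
-104016/(-374642) + S(-703)/274883 = -104016/(-374642) - 703/274883 = -104016*(-1/374642) - 703*1/274883 = 52008/187321 - 703/274883 = 14164428401/51491358443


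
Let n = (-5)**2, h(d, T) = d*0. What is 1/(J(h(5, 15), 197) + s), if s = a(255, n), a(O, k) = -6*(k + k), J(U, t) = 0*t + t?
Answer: -1/103 ≈ -0.0097087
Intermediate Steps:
h(d, T) = 0
J(U, t) = t (J(U, t) = 0 + t = t)
n = 25
a(O, k) = -12*k
s = -300 (s = -12*25 = -300)
1/(J(h(5, 15), 197) + s) = 1/(197 - 300) = 1/(-103) = -1/103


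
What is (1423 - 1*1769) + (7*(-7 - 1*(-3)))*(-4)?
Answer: -234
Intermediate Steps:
(1423 - 1*1769) + (7*(-7 - 1*(-3)))*(-4) = (1423 - 1769) + (7*(-7 + 3))*(-4) = -346 + (7*(-4))*(-4) = -346 - 28*(-4) = -346 + 112 = -234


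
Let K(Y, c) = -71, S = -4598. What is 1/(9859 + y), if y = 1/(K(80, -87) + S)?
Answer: 4669/46031670 ≈ 0.00010143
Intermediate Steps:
y = -1/4669 (y = 1/(-71 - 4598) = 1/(-4669) = -1/4669 ≈ -0.00021418)
1/(9859 + y) = 1/(9859 - 1/4669) = 1/(46031670/4669) = 4669/46031670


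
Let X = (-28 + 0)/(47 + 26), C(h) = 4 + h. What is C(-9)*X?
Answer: 140/73 ≈ 1.9178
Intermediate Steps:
X = -28/73 ≈ -0.38356
C(-9)*X = (4 - 9)*(-28/73) = -5*(-28/73) = 140/73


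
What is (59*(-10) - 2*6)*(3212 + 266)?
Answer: -2093756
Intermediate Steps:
(59*(-10) - 2*6)*(3212 + 266) = (-590 - 12)*3478 = -602*3478 = -2093756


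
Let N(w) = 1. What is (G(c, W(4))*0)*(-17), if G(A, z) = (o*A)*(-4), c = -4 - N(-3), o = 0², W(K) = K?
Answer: 0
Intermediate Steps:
o = 0
c = -5 (c = -4 - 1*1 = -4 - 1 = -5)
G(A, z) = 0 (G(A, z) = (0*A)*(-4) = 0*(-4) = 0)
(G(c, W(4))*0)*(-17) = (0*0)*(-17) = 0*(-17) = 0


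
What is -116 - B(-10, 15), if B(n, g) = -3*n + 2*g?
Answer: -176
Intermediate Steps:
-116 - B(-10, 15) = -116 - (-3*(-10) + 2*15) = -116 - (30 + 30) = -116 - 1*60 = -116 - 60 = -176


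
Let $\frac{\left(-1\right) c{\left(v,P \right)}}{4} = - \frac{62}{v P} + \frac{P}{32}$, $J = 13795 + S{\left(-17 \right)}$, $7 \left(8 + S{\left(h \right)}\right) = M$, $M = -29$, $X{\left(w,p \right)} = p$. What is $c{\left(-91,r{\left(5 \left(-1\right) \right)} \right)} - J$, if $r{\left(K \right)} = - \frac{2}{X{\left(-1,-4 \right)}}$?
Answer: $- \frac{2867981}{208} \approx -13788.0$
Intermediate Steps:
$S{\left(h \right)} = - \frac{85}{7}$ ($S{\left(h \right)} = -8 + \frac{1}{7} \left(-29\right) = -8 - \frac{29}{7} = - \frac{85}{7}$)
$r{\left(K \right)} = \frac{1}{2}$ ($r{\left(K \right)} = - \frac{2}{-4} = \left(-2\right) \left(- \frac{1}{4}\right) = \frac{1}{2}$)
$J = \frac{96480}{7}$ ($J = 13795 - \frac{85}{7} = \frac{96480}{7} \approx 13783.0$)
$c{\left(v,P \right)} = - \frac{P}{8} + \frac{248}{P v}$ ($c{\left(v,P \right)} = - 4 \left(- \frac{62}{v P} + \frac{P}{32}\right) = - 4 \left(- \frac{62}{P v} + P \frac{1}{32}\right) = - 4 \left(- 62 \frac{1}{P v} + \frac{P}{32}\right) = - 4 \left(- \frac{62}{P v} + \frac{P}{32}\right) = - 4 \left(\frac{P}{32} - \frac{62}{P v}\right) = - \frac{P}{8} + \frac{248}{P v}$)
$c{\left(-91,r{\left(5 \left(-1\right) \right)} \right)} - J = \left(\left(- \frac{1}{8}\right) \frac{1}{2} + \frac{248 \frac{1}{\frac{1}{2}}}{-91}\right) - \frac{96480}{7} = \left(- \frac{1}{16} + 248 \cdot 2 \left(- \frac{1}{91}\right)\right) - \frac{96480}{7} = \left(- \frac{1}{16} - \frac{496}{91}\right) - \frac{96480}{7} = - \frac{8027}{1456} - \frac{96480}{7} = - \frac{2867981}{208}$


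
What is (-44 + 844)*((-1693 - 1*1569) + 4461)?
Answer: 959200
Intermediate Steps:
(-44 + 844)*((-1693 - 1*1569) + 4461) = 800*((-1693 - 1569) + 4461) = 800*(-3262 + 4461) = 800*1199 = 959200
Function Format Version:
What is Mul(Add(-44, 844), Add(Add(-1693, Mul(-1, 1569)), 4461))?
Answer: 959200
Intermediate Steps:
Mul(Add(-44, 844), Add(Add(-1693, Mul(-1, 1569)), 4461)) = Mul(800, Add(Add(-1693, -1569), 4461)) = Mul(800, Add(-3262, 4461)) = Mul(800, 1199) = 959200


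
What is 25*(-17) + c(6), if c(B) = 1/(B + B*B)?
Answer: -17849/42 ≈ -424.98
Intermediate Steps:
c(B) = 1/(B + B²)
25*(-17) + c(6) = 25*(-17) + 1/(6*(1 + 6)) = -425 + (⅙)/7 = -425 + (⅙)*(⅐) = -425 + 1/42 = -17849/42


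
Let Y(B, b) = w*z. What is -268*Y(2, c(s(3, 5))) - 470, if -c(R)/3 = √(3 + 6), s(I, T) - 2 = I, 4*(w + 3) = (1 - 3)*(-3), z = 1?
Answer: -68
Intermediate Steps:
w = -3/2 (w = -3 + ((1 - 3)*(-3))/4 = -3 + (-2*(-3))/4 = -3 + (¼)*6 = -3 + 3/2 = -3/2 ≈ -1.5000)
s(I, T) = 2 + I
c(R) = -9 (c(R) = -3*√(3 + 6) = -3*√9 = -3*3 = -9)
Y(B, b) = -3/2 (Y(B, b) = -3/2*1 = -3/2)
-268*Y(2, c(s(3, 5))) - 470 = -268*(-3/2) - 470 = 402 - 470 = -68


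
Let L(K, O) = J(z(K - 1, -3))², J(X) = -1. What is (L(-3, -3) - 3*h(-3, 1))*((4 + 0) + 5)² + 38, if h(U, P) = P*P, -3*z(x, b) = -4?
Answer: -124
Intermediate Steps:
z(x, b) = 4/3 (z(x, b) = -⅓*(-4) = 4/3)
L(K, O) = 1 (L(K, O) = (-1)² = 1)
h(U, P) = P²
(L(-3, -3) - 3*h(-3, 1))*((4 + 0) + 5)² + 38 = (1 - 3*1²)*((4 + 0) + 5)² + 38 = (1 - 3*1)*(4 + 5)² + 38 = (1 - 3)*9² + 38 = -2*81 + 38 = -162 + 38 = -124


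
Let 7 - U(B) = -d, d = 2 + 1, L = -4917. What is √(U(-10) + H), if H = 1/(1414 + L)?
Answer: √122706587/3503 ≈ 3.1622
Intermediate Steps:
d = 3
H = -1/3503 (H = 1/(1414 - 4917) = 1/(-3503) = -1/3503 ≈ -0.00028547)
U(B) = 10 (U(B) = 7 - (-1)*3 = 7 - 1*(-3) = 7 + 3 = 10)
√(U(-10) + H) = √(10 - 1/3503) = √(35029/3503) = √122706587/3503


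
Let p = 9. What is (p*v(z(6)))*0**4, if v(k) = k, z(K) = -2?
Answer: 0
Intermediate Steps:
(p*v(z(6)))*0**4 = (9*(-2))*0**4 = -18*0 = 0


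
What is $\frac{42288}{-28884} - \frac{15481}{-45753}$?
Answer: $- \frac{123970805}{110127471} \approx -1.1257$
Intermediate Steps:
$\frac{42288}{-28884} - \frac{15481}{-45753} = 42288 \left(- \frac{1}{28884}\right) - - \frac{15481}{45753} = - \frac{3524}{2407} + \frac{15481}{45753} = - \frac{123970805}{110127471}$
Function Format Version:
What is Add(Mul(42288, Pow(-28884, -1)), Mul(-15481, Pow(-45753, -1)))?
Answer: Rational(-123970805, 110127471) ≈ -1.1257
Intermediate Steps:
Add(Mul(42288, Pow(-28884, -1)), Mul(-15481, Pow(-45753, -1))) = Add(Mul(42288, Rational(-1, 28884)), Mul(-15481, Rational(-1, 45753))) = Add(Rational(-3524, 2407), Rational(15481, 45753)) = Rational(-123970805, 110127471)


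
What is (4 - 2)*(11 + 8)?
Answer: 38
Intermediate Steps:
(4 - 2)*(11 + 8) = 2*19 = 38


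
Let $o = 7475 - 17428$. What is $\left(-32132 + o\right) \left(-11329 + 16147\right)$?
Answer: $-202765530$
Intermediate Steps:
$o = -9953$ ($o = 7475 - 17428 = -9953$)
$\left(-32132 + o\right) \left(-11329 + 16147\right) = \left(-32132 - 9953\right) \left(-11329 + 16147\right) = \left(-42085\right) 4818 = -202765530$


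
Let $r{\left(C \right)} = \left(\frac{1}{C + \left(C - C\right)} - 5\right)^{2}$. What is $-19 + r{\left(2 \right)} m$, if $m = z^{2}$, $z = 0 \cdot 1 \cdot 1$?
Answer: $-19$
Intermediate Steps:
$z = 0$ ($z = 0 \cdot 1 = 0$)
$m = 0$ ($m = 0^{2} = 0$)
$r{\left(C \right)} = \left(-5 + \frac{1}{C}\right)^{2}$ ($r{\left(C \right)} = \left(\frac{1}{C + 0} - 5\right)^{2} = \left(\frac{1}{C} - 5\right)^{2} = \left(-5 + \frac{1}{C}\right)^{2}$)
$-19 + r{\left(2 \right)} m = -19 + \frac{\left(-1 + 5 \cdot 2\right)^{2}}{4} \cdot 0 = -19 + \frac{\left(-1 + 10\right)^{2}}{4} \cdot 0 = -19 + \frac{9^{2}}{4} \cdot 0 = -19 + \frac{1}{4} \cdot 81 \cdot 0 = -19 + \frac{81}{4} \cdot 0 = -19 + 0 = -19$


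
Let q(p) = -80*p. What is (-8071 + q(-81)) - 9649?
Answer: -11240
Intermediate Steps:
(-8071 + q(-81)) - 9649 = (-8071 - 80*(-81)) - 9649 = (-8071 + 6480) - 9649 = -1591 - 9649 = -11240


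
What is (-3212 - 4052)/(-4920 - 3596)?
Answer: 1816/2129 ≈ 0.85298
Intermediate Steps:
(-3212 - 4052)/(-4920 - 3596) = -7264/(-8516) = -7264*(-1/8516) = 1816/2129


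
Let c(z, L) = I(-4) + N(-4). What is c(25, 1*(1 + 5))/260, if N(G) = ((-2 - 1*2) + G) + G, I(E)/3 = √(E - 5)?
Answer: -3/65 + 9*I/260 ≈ -0.046154 + 0.034615*I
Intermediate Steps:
I(E) = 3*√(-5 + E) (I(E) = 3*√(E - 5) = 3*√(-5 + E))
N(G) = -4 + 2*G (N(G) = ((-2 - 2) + G) + G = (-4 + G) + G = -4 + 2*G)
c(z, L) = -12 + 9*I (c(z, L) = 3*√(-5 - 4) + (-4 + 2*(-4)) = 3*√(-9) + (-4 - 8) = 3*(3*I) - 12 = 9*I - 12 = -12 + 9*I)
c(25, 1*(1 + 5))/260 = (-12 + 9*I)/260 = (-12 + 9*I)*(1/260) = -3/65 + 9*I/260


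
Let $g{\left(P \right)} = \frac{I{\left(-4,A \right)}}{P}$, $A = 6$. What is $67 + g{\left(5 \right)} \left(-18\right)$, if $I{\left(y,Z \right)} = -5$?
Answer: $85$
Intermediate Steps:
$g{\left(P \right)} = - \frac{5}{P}$
$67 + g{\left(5 \right)} \left(-18\right) = 67 + - \frac{5}{5} \left(-18\right) = 67 + \left(-5\right) \frac{1}{5} \left(-18\right) = 67 - -18 = 67 + 18 = 85$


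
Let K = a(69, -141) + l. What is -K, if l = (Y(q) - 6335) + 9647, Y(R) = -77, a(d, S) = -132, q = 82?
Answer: -3103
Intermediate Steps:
l = 3235 (l = (-77 - 6335) + 9647 = -6412 + 9647 = 3235)
K = 3103 (K = -132 + 3235 = 3103)
-K = -1*3103 = -3103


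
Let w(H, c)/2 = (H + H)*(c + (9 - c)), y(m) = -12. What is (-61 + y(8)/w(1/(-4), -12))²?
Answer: 32041/9 ≈ 3560.1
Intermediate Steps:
w(H, c) = 36*H (w(H, c) = 2*((H + H)*(c + (9 - c))) = 2*((2*H)*9) = 2*(18*H) = 36*H)
(-61 + y(8)/w(1/(-4), -12))² = (-61 - 12/(36/(-4)))² = (-61 - 12/(36*(-¼)))² = (-61 - 12/(-9))² = (-61 - 12*(-⅑))² = (-61 + 4/3)² = (-179/3)² = 32041/9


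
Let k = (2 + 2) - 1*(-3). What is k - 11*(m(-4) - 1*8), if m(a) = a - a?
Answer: 95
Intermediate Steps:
m(a) = 0
k = 7 (k = 4 + 3 = 7)
k - 11*(m(-4) - 1*8) = 7 - 11*(0 - 1*8) = 7 - 11*(0 - 8) = 7 - 11*(-8) = 7 + 88 = 95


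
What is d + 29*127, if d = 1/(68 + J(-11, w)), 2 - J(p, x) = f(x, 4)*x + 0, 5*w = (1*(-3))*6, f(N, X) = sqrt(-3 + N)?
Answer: 1147612443/311596 - 45*I*sqrt(165)/311596 ≈ 3683.0 - 0.0018551*I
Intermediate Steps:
w = -18/5 (w = ((1*(-3))*6)/5 = (-3*6)/5 = (1/5)*(-18) = -18/5 ≈ -3.6000)
J(p, x) = 2 - x*sqrt(-3 + x) (J(p, x) = 2 - (sqrt(-3 + x)*x + 0) = 2 - (x*sqrt(-3 + x) + 0) = 2 - x*sqrt(-3 + x))
d = 1/(70 + 18*I*sqrt(165)/25) (d = 1/(68 + (2 - 1*(-18/5)*sqrt(-3 - 18/5))) = 1/(68 + (2 - 1*(-18/5)*sqrt(-33/5))) = 1/(68 + (2 - 1*(-18/5)*I*sqrt(165)/5)) = 1/(68 + (2 + 18*I*sqrt(165)/25)) = 1/(70 + 18*I*sqrt(165)/25) ≈ 0.014041 - 0.0018551*I)
d + 29*127 = (4375/311596 - 45*I*sqrt(165)/311596) + 29*127 = (4375/311596 - 45*I*sqrt(165)/311596) + 3683 = 1147612443/311596 - 45*I*sqrt(165)/311596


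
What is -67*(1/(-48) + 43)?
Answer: -138221/48 ≈ -2879.6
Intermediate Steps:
-67*(1/(-48) + 43) = -67*(-1/48 + 43) = -67*2063/48 = -138221/48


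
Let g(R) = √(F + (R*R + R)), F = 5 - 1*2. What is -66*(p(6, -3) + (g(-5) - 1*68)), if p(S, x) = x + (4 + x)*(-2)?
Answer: 4818 - 66*√23 ≈ 4501.5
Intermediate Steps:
F = 3 (F = 5 - 2 = 3)
g(R) = √(3 + R + R²) (g(R) = √(3 + (R*R + R)) = √(3 + (R² + R)) = √(3 + (R + R²)) = √(3 + R + R²))
p(S, x) = -8 - x (p(S, x) = x + (-8 - 2*x) = -8 - x)
-66*(p(6, -3) + (g(-5) - 1*68)) = -66*((-8 - 1*(-3)) + (√(3 - 5 + (-5)²) - 1*68)) = -66*((-8 + 3) + (√(3 - 5 + 25) - 68)) = -66*(-5 + (√23 - 68)) = -66*(-5 + (-68 + √23)) = -66*(-73 + √23) = 4818 - 66*√23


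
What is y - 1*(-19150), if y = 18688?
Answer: 37838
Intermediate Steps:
y - 1*(-19150) = 18688 - 1*(-19150) = 18688 + 19150 = 37838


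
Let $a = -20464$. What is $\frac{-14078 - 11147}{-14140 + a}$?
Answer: $\frac{25225}{34604} \approx 0.72896$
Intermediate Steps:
$\frac{-14078 - 11147}{-14140 + a} = \frac{-14078 - 11147}{-14140 - 20464} = - \frac{25225}{-34604} = \left(-25225\right) \left(- \frac{1}{34604}\right) = \frac{25225}{34604}$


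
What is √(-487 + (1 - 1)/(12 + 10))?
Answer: I*√487 ≈ 22.068*I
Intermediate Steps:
√(-487 + (1 - 1)/(12 + 10)) = √(-487 + 0/22) = √(-487 + 0*(1/22)) = √(-487 + 0) = √(-487) = I*√487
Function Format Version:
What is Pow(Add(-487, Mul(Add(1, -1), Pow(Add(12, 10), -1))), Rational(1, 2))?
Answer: Mul(I, Pow(487, Rational(1, 2))) ≈ Mul(22.068, I)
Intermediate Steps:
Pow(Add(-487, Mul(Add(1, -1), Pow(Add(12, 10), -1))), Rational(1, 2)) = Pow(Add(-487, Mul(0, Pow(22, -1))), Rational(1, 2)) = Pow(Add(-487, Mul(0, Rational(1, 22))), Rational(1, 2)) = Pow(Add(-487, 0), Rational(1, 2)) = Pow(-487, Rational(1, 2)) = Mul(I, Pow(487, Rational(1, 2)))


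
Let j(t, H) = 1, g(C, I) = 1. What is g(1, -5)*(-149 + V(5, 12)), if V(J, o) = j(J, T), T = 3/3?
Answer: -148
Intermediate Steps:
T = 1 (T = 3*(⅓) = 1)
V(J, o) = 1
g(1, -5)*(-149 + V(5, 12)) = 1*(-149 + 1) = 1*(-148) = -148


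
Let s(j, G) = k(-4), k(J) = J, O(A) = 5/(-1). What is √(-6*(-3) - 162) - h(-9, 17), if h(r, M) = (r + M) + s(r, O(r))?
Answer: -4 + 12*I ≈ -4.0 + 12.0*I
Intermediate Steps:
O(A) = -5 (O(A) = 5*(-1) = -5)
s(j, G) = -4
h(r, M) = -4 + M + r (h(r, M) = (r + M) - 4 = (M + r) - 4 = -4 + M + r)
√(-6*(-3) - 162) - h(-9, 17) = √(-6*(-3) - 162) - (-4 + 17 - 9) = √(18 - 162) - 1*4 = √(-144) - 4 = 12*I - 4 = -4 + 12*I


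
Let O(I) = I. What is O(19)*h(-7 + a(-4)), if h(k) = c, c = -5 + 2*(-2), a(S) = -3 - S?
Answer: -171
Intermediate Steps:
c = -9 (c = -5 - 4 = -9)
h(k) = -9
O(19)*h(-7 + a(-4)) = 19*(-9) = -171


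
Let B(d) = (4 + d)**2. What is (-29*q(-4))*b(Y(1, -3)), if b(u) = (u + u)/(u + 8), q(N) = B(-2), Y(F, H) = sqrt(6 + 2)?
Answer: 232/7 - 464*sqrt(2)/7 ≈ -60.599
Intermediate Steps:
Y(F, H) = 2*sqrt(2) (Y(F, H) = sqrt(8) = 2*sqrt(2))
q(N) = 4 (q(N) = (4 - 2)**2 = 2**2 = 4)
b(u) = 2*u/(8 + u) (b(u) = (2*u)/(8 + u) = 2*u/(8 + u))
(-29*q(-4))*b(Y(1, -3)) = (-29*4)*(2*(2*sqrt(2))/(8 + 2*sqrt(2))) = -464*sqrt(2)/(8 + 2*sqrt(2))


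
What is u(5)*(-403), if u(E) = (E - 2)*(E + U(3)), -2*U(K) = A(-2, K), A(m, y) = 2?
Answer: -4836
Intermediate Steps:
U(K) = -1 (U(K) = -½*2 = -1)
u(E) = (-1 + E)*(-2 + E) (u(E) = (E - 2)*(E - 1) = (-2 + E)*(-1 + E) = (-1 + E)*(-2 + E))
u(5)*(-403) = (2 + 5² - 3*5)*(-403) = (2 + 25 - 15)*(-403) = 12*(-403) = -4836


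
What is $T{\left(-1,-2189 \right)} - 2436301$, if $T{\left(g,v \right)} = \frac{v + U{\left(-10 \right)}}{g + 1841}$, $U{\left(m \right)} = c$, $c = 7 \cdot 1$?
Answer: $- \frac{2241398011}{920} \approx -2.4363 \cdot 10^{6}$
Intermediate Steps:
$c = 7$
$U{\left(m \right)} = 7$
$T{\left(g,v \right)} = \frac{7 + v}{1841 + g}$ ($T{\left(g,v \right)} = \frac{v + 7}{g + 1841} = \frac{7 + v}{1841 + g}$)
$T{\left(-1,-2189 \right)} - 2436301 = \frac{7 - 2189}{1841 - 1} - 2436301 = \frac{1}{1840} \left(-2182\right) - 2436301 = - \frac{1091}{920} - 2436301 = - \frac{2241398011}{920}$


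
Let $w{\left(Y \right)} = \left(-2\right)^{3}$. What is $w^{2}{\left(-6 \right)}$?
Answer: $64$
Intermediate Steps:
$w{\left(Y \right)} = -8$
$w^{2}{\left(-6 \right)} = \left(-8\right)^{2} = 64$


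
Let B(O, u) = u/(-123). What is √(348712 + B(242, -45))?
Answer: √586185487/41 ≈ 590.52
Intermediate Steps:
B(O, u) = -u/123 (B(O, u) = u*(-1/123) = -u/123)
√(348712 + B(242, -45)) = √(348712 - 1/123*(-45)) = √(348712 + 15/41) = √(14297207/41) = √586185487/41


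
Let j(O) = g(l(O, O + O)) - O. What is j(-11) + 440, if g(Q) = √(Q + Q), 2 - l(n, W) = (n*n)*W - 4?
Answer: 451 + 2*√1334 ≈ 524.05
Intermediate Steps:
l(n, W) = 6 - W*n² (l(n, W) = 2 - ((n*n)*W - 4) = 2 - (n²*W - 4) = 2 - (W*n² - 4) = 2 - (-4 + W*n²) = 2 + (4 - W*n²) = 6 - W*n²)
g(Q) = √2*√Q (g(Q) = √(2*Q) = √2*√Q)
j(O) = -O + √2*√(6 - 2*O³) (j(O) = √2*√(6 - (O + O)*O²) - O = √2*√(6 - 2*O*O²) - O = √2*√(6 - 2*O³) - O = -O + √2*√(6 - 2*O³))
j(-11) + 440 = (-1*(-11) + 2*√(3 - 1*(-11)³)) + 440 = (11 + 2*√(3 - 1*(-1331))) + 440 = (11 + 2*√(3 + 1331)) + 440 = (11 + 2*√1334) + 440 = 451 + 2*√1334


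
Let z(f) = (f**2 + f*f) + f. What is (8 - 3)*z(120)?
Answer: 144600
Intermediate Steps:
z(f) = f + 2*f**2 (z(f) = (f**2 + f**2) + f = 2*f**2 + f = f + 2*f**2)
(8 - 3)*z(120) = (8 - 3)*(120*(1 + 2*120)) = 5*(120*(1 + 240)) = 5*(120*241) = 5*28920 = 144600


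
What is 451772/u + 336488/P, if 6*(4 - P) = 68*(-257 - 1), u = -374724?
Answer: 1299659801/11429082 ≈ 113.72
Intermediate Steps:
P = 2928 (P = 4 - 34*(-257 - 1)/3 = 4 - 34*(-258)/3 = 4 - ⅙*(-17544) = 4 + 2924 = 2928)
451772/u + 336488/P = 451772/(-374724) + 336488/2928 = 451772*(-1/374724) + 336488*(1/2928) = -112943/93681 + 42061/366 = 1299659801/11429082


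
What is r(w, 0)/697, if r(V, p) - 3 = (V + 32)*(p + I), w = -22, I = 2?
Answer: 23/697 ≈ 0.032999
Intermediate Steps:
r(V, p) = 3 + (2 + p)*(32 + V) (r(V, p) = 3 + (V + 32)*(p + 2) = 3 + (32 + V)*(2 + p) = 3 + (2 + p)*(32 + V))
r(w, 0)/697 = (67 + 2*(-22) + 32*0 - 22*0)/697 = (67 - 44 + 0 + 0)*(1/697) = 23*(1/697) = 23/697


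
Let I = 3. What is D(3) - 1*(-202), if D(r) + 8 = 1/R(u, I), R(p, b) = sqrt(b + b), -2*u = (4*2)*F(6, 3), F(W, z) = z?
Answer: 194 + sqrt(6)/6 ≈ 194.41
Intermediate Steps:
u = -12 (u = -4*2*3/2 = -4*3 = -1/2*24 = -12)
R(p, b) = sqrt(2)*sqrt(b) (R(p, b) = sqrt(2*b) = sqrt(2)*sqrt(b))
D(r) = -8 + sqrt(6)/6 (D(r) = -8 + 1/(sqrt(2)*sqrt(3)) = -8 + 1/(sqrt(6)) = -8 + sqrt(6)/6)
D(3) - 1*(-202) = (-8 + sqrt(6)/6) - 1*(-202) = (-8 + sqrt(6)/6) + 202 = 194 + sqrt(6)/6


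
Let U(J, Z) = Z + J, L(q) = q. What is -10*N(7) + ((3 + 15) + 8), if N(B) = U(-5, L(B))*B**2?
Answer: -954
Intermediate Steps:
U(J, Z) = J + Z
N(B) = B**2*(-5 + B) (N(B) = (-5 + B)*B**2 = B**2*(-5 + B))
-10*N(7) + ((3 + 15) + 8) = -10*7**2*(-5 + 7) + ((3 + 15) + 8) = -490*2 + (18 + 8) = -10*98 + 26 = -980 + 26 = -954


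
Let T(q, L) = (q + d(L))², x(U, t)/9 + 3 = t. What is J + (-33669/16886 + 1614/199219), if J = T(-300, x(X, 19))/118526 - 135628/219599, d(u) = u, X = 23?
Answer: -104987500992968883347/43779573998093692258 ≈ -2.3981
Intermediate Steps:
x(U, t) = -27 + 9*t
T(q, L) = (L + q)² (T(q, L) = (q + L)² = (L + q)²)
J = -5365641532/13014095537 (J = ((-27 + 9*19) - 300)²/118526 - 135628/219599 = ((-27 + 171) - 300)²*(1/118526) - 135628*1/219599 = (144 - 300)²*(1/118526) - 135628/219599 = (-156)²*(1/118526) - 135628/219599 = 24336*(1/118526) - 135628/219599 = 12168/59263 - 135628/219599 = -5365641532/13014095537 ≈ -0.41229)
J + (-33669/16886 + 1614/199219) = -5365641532/13014095537 + (-33669/16886 + 1614/199219) = -5365641532/13014095537 - 6680250507/3364012034 = -104987500992968883347/43779573998093692258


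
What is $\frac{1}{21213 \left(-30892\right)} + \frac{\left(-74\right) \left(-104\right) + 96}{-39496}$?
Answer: $- \frac{638273889041}{3235275324252} \approx -0.19729$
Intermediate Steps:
$\frac{1}{21213 \left(-30892\right)} + \frac{\left(-74\right) \left(-104\right) + 96}{-39496} = \frac{1}{21213} \left(- \frac{1}{30892}\right) + \left(7696 + 96\right) \left(- \frac{1}{39496}\right) = - \frac{1}{655311996} + 7792 \left(- \frac{1}{39496}\right) = - \frac{1}{655311996} - \frac{974}{4937} = - \frac{638273889041}{3235275324252}$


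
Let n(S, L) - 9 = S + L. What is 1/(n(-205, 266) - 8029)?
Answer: -1/7959 ≈ -0.00012564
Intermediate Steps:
n(S, L) = 9 + L + S (n(S, L) = 9 + (S + L) = 9 + (L + S) = 9 + L + S)
1/(n(-205, 266) - 8029) = 1/((9 + 266 - 205) - 8029) = 1/(70 - 8029) = 1/(-7959) = -1/7959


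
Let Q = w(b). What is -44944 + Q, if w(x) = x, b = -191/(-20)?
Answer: -898689/20 ≈ -44934.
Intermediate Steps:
b = 191/20 (b = -191*(-1/20) = 191/20 ≈ 9.5500)
Q = 191/20 ≈ 9.5500
-44944 + Q = -44944 + 191/20 = -898689/20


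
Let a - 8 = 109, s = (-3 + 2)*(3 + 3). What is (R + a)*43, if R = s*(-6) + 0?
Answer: 6579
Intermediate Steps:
s = -6 (s = -1*6 = -6)
R = 36 (R = -6*(-6) + 0 = 36 + 0 = 36)
a = 117 (a = 8 + 109 = 117)
(R + a)*43 = (36 + 117)*43 = 153*43 = 6579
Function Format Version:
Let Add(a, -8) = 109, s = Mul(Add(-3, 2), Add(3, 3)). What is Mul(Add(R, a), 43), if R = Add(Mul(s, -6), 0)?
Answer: 6579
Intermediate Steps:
s = -6 (s = Mul(-1, 6) = -6)
R = 36 (R = Add(Mul(-6, -6), 0) = Add(36, 0) = 36)
a = 117 (a = Add(8, 109) = 117)
Mul(Add(R, a), 43) = Mul(Add(36, 117), 43) = Mul(153, 43) = 6579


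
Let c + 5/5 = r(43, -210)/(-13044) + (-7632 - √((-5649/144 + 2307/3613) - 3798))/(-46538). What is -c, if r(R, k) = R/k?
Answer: 53285435153/63739375560 - I*√7211803384905/2017701528 ≈ 0.83599 - 0.001331*I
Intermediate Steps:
c = -53285435153/63739375560 + I*√7211803384905/2017701528 (c = -1 + ((43/(-210))/(-13044) + (-7632 - √((-5649/144 + 2307/3613) - 3798))/(-46538)) = -1 + ((43*(-1/210))*(-1/13044) + (-7632 - √((-5649*1/144 + 2307*(1/3613)) - 3798))*(-1/46538)) = -1 + (-43/210*(-1/13044) + (-7632 - √((-1883/48 + 2307/3613) - 3798))*(-1/46538)) = -1 + (43/2739240 + (-7632 - √(-6692543/173424 - 3798))*(-1/46538)) = -1 + (43/2739240 + (-7632 - √(-665356895/173424))*(-1/46538)) = -1 + (43/2739240 + (-7632 - I*√7211803384905/43356)*(-1/46538)) = -1 + (43/2739240 + (3816/23269 + I*√7211803384905/2017701528)) = -1 + (10453940407/63739375560 + I*√7211803384905/2017701528) = -53285435153/63739375560 + I*√7211803384905/2017701528 ≈ -0.83599 + 0.001331*I)
-c = -(-53285435153/63739375560 + I*√7211803384905/2017701528) = 53285435153/63739375560 - I*√7211803384905/2017701528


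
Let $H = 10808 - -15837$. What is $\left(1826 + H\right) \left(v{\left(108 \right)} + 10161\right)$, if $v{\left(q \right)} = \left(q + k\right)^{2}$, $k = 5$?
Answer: $652840030$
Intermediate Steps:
$v{\left(q \right)} = \left(5 + q\right)^{2}$ ($v{\left(q \right)} = \left(q + 5\right)^{2} = \left(5 + q\right)^{2}$)
$H = 26645$ ($H = 10808 + 15837 = 26645$)
$\left(1826 + H\right) \left(v{\left(108 \right)} + 10161\right) = \left(1826 + 26645\right) \left(\left(5 + 108\right)^{2} + 10161\right) = 28471 \left(113^{2} + 10161\right) = 28471 \left(12769 + 10161\right) = 28471 \cdot 22930 = 652840030$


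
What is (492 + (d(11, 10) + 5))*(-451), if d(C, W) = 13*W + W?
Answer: -287287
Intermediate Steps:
d(C, W) = 14*W
(492 + (d(11, 10) + 5))*(-451) = (492 + (14*10 + 5))*(-451) = (492 + (140 + 5))*(-451) = (492 + 145)*(-451) = 637*(-451) = -287287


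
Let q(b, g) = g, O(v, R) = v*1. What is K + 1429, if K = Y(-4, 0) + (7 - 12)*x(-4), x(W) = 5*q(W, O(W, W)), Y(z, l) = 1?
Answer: 1530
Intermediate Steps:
O(v, R) = v
x(W) = 5*W
K = 101 (K = 1 + (7 - 12)*(5*(-4)) = 1 - 5*(-20) = 1 + 100 = 101)
K + 1429 = 101 + 1429 = 1530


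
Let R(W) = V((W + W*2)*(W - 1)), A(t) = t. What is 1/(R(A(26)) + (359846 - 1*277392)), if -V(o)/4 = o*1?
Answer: 1/74654 ≈ 1.3395e-5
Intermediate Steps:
V(o) = -4*o
R(W) = -12*W*(-1 + W) (R(W) = -4*(W + W*2)*(W - 1) = -4*(W + 2*W)*(-1 + W) = -4*3*W*(-1 + W) = -12*W*(-1 + W))
1/(R(A(26)) + (359846 - 1*277392)) = 1/(12*26*(1 - 1*26) + (359846 - 1*277392)) = 1/(12*26*(1 - 26) + (359846 - 277392)) = 1/(12*26*(-25) + 82454) = 1/(-7800 + 82454) = 1/74654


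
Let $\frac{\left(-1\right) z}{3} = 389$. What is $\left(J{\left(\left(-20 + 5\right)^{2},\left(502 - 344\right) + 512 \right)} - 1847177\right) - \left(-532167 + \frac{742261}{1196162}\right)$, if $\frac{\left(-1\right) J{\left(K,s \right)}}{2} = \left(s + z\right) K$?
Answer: $- \frac{1305444102581}{1196162} \approx -1.0914 \cdot 10^{6}$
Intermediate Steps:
$z = -1167$ ($z = \left(-3\right) 389 = -1167$)
$J{\left(K,s \right)} = - 2 K \left(-1167 + s\right)$ ($J{\left(K,s \right)} = - 2 \left(s - 1167\right) K = - 2 \left(-1167 + s\right) K = - 2 K \left(-1167 + s\right)$)
$\left(J{\left(\left(-20 + 5\right)^{2},\left(502 - 344\right) + 512 \right)} - 1847177\right) - \left(-532167 + \frac{742261}{1196162}\right) = \left(2 \left(-20 + 5\right)^{2} \left(1167 - \left(\left(502 - 344\right) + 512\right)\right) - 1847177\right) - \left(-532167 + \frac{742261}{1196162}\right) = \left(2 \left(-15\right)^{2} \left(1167 - \left(158 + 512\right)\right) - 1847177\right) + \left(\left(-742261\right) \frac{1}{1196162} + 532167\right) = \left(2 \cdot 225 \left(1167 - 670\right) - 1847177\right) + \left(- \frac{742261}{1196162} + 532167\right) = \left(2 \cdot 225 \left(1167 - 670\right) - 1847177\right) + \frac{636557200793}{1196162} = \left(2 \cdot 225 \cdot 497 - 1847177\right) + \frac{636557200793}{1196162} = \left(223650 - 1847177\right) + \frac{636557200793}{1196162} = -1623527 + \frac{636557200793}{1196162} = - \frac{1305444102581}{1196162}$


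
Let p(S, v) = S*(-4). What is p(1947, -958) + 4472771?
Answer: 4464983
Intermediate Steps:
p(S, v) = -4*S
p(1947, -958) + 4472771 = -4*1947 + 4472771 = -7788 + 4472771 = 4464983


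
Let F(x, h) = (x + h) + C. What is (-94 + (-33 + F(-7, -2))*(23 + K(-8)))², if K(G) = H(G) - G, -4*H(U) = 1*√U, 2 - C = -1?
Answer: 3394097/2 - 50817*I*√2 ≈ 1.697e+6 - 71866.0*I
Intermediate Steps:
C = 3 (C = 2 - 1*(-1) = 2 + 1 = 3)
F(x, h) = 3 + h + x (F(x, h) = (x + h) + 3 = (h + x) + 3 = 3 + h + x)
H(U) = -√U/4
K(G) = -G - √G/4 (K(G) = -√G/4 - G = -G - √G/4)
(-94 + (-33 + F(-7, -2))*(23 + K(-8)))² = (-94 + (-33 + (3 - 2 - 7))*(23 + (-1*(-8) - I*√2/2)))² = (-94 + (-33 - 6)*(23 + (8 - I*√2/2)))² = (-94 - 39*(23 + (8 - I*√2/2)))² = (-94 - 39*(31 - I*√2/2))² = (-94 + (-1209 + 39*I*√2/2))² = (-1303 + 39*I*√2/2)²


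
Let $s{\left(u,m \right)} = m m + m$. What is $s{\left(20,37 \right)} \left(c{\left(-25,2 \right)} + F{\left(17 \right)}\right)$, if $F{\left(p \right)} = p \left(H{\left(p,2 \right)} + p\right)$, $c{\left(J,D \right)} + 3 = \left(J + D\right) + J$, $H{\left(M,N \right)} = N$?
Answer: $382432$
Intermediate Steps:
$c{\left(J,D \right)} = -3 + D + 2 J$ ($c{\left(J,D \right)} = -3 + \left(\left(J + D\right) + J\right) = -3 + \left(\left(D + J\right) + J\right) = -3 + \left(D + 2 J\right) = -3 + D + 2 J$)
$s{\left(u,m \right)} = m + m^{2}$ ($s{\left(u,m \right)} = m^{2} + m = m + m^{2}$)
$F{\left(p \right)} = p \left(2 + p\right)$
$s{\left(20,37 \right)} \left(c{\left(-25,2 \right)} + F{\left(17 \right)}\right) = 37 \left(1 + 37\right) \left(\left(-3 + 2 + 2 \left(-25\right)\right) + 17 \left(2 + 17\right)\right) = 37 \cdot 38 \left(\left(-3 + 2 - 50\right) + 17 \cdot 19\right) = 1406 \left(-51 + 323\right) = 1406 \cdot 272 = 382432$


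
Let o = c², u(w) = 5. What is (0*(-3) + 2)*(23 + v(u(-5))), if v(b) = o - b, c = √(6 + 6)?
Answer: 60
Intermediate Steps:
c = 2*√3 (c = √12 = 2*√3 ≈ 3.4641)
o = 12 (o = (2*√3)² = 12)
v(b) = 12 - b
(0*(-3) + 2)*(23 + v(u(-5))) = (0*(-3) + 2)*(23 + (12 - 1*5)) = (0 + 2)*(23 + (12 - 5)) = 2*(23 + 7) = 2*30 = 60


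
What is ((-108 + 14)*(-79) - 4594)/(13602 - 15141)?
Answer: -944/513 ≈ -1.8402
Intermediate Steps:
((-108 + 14)*(-79) - 4594)/(13602 - 15141) = (-94*(-79) - 4594)/(-1539) = (7426 - 4594)*(-1/1539) = 2832*(-1/1539) = -944/513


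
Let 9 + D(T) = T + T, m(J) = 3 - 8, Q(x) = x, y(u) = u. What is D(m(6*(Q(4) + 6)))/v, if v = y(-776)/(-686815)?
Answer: -13049485/776 ≈ -16816.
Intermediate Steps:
m(J) = -5
v = 776/686815 (v = -776/(-686815) = -776*(-1/686815) = 776/686815 ≈ 0.0011299)
D(T) = -9 + 2*T (D(T) = -9 + (T + T) = -9 + 2*T)
D(m(6*(Q(4) + 6)))/v = (-9 + 2*(-5))/(776/686815) = (-9 - 10)*(686815/776) = -19*686815/776 = -13049485/776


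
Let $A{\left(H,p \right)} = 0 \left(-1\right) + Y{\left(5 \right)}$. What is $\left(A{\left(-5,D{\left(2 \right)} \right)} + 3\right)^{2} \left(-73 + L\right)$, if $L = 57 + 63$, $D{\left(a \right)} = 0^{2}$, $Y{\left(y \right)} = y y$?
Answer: $36848$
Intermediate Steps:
$Y{\left(y \right)} = y^{2}$
$D{\left(a \right)} = 0$
$L = 120$
$A{\left(H,p \right)} = 25$ ($A{\left(H,p \right)} = 0 \left(-1\right) + 5^{2} = 0 + 25 = 25$)
$\left(A{\left(-5,D{\left(2 \right)} \right)} + 3\right)^{2} \left(-73 + L\right) = \left(25 + 3\right)^{2} \left(-73 + 120\right) = 28^{2} \cdot 47 = 784 \cdot 47 = 36848$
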